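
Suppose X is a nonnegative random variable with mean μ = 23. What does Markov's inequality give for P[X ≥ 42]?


μ = E[X] = 23, a = 42.
Markov: P[X ≥ 42] ≤ μ/a = (23)/42 = 23/42.
Numerically: ≈ 0.547619.
(Since a = 42 > μ = 23.000000, the bound 23/42 is < 1 and informative.)

P[X ≥ 42] ≤ 23/42 ≈ 0.547619.


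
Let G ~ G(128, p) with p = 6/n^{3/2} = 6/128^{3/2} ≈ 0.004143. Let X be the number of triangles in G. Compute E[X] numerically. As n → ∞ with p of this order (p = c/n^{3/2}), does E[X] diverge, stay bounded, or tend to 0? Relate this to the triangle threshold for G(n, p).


Number of potential triangles: C(128, 3) = 341376.
Each occurs with probability p³ ≈ (0.004143)³ ≈ 7.112281e-08.
By linearity: E[X] = C(128, 3)·p³ ≈ 341376 · 7.112281e-08 ≈ 0.0243.
Since α = 3/2 > 1, p = c/n^{3/2} = o(1/n) is below the triangle threshold p ~ 1/n. Asymptotically E[X] ~ (c³/6)·n^{3(1−α)} = (6³/6)·n^{-1.5} → 0, so by Markov's inequality G has no triangles w.h.p.

E[X] ≈ 0.0243; in regime p = Θ(1/n^{3/2}) E[X] tends to 0 (below the triangle threshold p ~ 1/n).


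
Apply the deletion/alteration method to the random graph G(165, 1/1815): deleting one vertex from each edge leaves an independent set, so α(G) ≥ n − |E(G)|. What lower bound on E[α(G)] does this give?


E[|E(G)|] = C(165, 2)·p = 13530 · (1/1815) = 82/11.
E[α(G)] ≥ n − E[|E(G)|] = 165 − 82/11 = 1733/11.
Numerically: ≈ 157.545455.
(This is only a lower bound; the true E[α(G)] may be larger.)

E[α(G)] ≥ 1733/11 ≈ 157.545455.


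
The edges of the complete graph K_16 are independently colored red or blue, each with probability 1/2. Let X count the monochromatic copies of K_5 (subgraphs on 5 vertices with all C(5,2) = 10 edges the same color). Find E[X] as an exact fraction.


Let X = Σ_S X_S over the C(16, 5) = 4368 subsets S of size 5, where X_S = 1 if the K_5 on S is monochromatic.
For a fixed S, the K_5 on S has C(5, 2) = 10 edges. P[all 10 edges red] = (1/2)^10, and likewise for blue, so P[monochromatic] = 2·(1/2)^10 = 2^{1 − 10} = 1/512.
By linearity of expectation: E[X] = C(16, 5) · 2^{1 − 10} = 4368 · 1/512 = 273/32.
Numerically: E[X] ≈ 8.5312.

E[X] = C(16,5)·2^(1−C(5,2)) = 273/32 ≈ 8.5312.


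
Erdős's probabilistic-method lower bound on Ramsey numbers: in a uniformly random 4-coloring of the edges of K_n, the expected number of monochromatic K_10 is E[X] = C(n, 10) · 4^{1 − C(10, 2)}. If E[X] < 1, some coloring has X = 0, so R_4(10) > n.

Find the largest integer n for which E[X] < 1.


We need C(n, 10) · 4^{1 − 45} < 1, i.e. C(n, 10) < 4^{45 − 1} = 309485009821345068724781056.
Check values of n near the boundary:
  n = 2021: C(2021, 10) = 306347841644770462864800616; 306347841644770462864800616 < 309485009821345068724781056? YES
  n = 2022: C(2022, 10) = 307870445231474093395937796; 307870445231474093395937796 < 309485009821345068724781056? YES
  n = 2023: C(2023, 10) = 309399856285778485315440716; 309399856285778485315440716 < 309485009821345068724781056? YES
  n = 2024: C(2024, 10) = 310936101848269937576192656; 310936101848269937576192656 < 309485009821345068724781056? NO
  n = 2025: C(2025, 10) = 312479209053472269772600560; 312479209053472269772600560 < 309485009821345068724781056? NO
  n = 2026: C(2026, 10) = 314029205130126398094885285; 314029205130126398094885285 < 309485009821345068724781056? NO
The largest n with C(n, 10) < 309485009821345068724781056 is n = 2023 (where E[X] = 77349964071444621328860179/77371252455336267181195264 ≈ 1.000). Hence R_4(10) > 2023, i.e. R_4(10) ≥ 2024.

Largest n = 2023; hence R_4(10) > 2023.


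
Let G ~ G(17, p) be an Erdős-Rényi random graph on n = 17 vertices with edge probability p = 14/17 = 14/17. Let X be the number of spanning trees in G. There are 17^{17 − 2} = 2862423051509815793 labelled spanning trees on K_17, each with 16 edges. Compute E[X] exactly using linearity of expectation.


K_17 has 17^{17 − 2} = 2862423051509815793 labelled spanning trees.
For each such spanning tree H, let X_H = 1 if all 16 edges of H are present in G. Then P[X_H = 1] = p^{16} = (14/17)^{16} = 2177953337809371136/48661191875666868481.
By linearity: E[X] = Σ_H E[X_H] = 2862423051509815793 · p^{16} = 2862423051509815793 · 2177953337809371136/48661191875666868481 = 2177953337809371136/17.
Numerically: E[X] ≈ 1.281e+17.

E[X] = 2862423051509815793 · (14/17)^{16} = 2177953337809371136/17 ≈ 1.281e+17.


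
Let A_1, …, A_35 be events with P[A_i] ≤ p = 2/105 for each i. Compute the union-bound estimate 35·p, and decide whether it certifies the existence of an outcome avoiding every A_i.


Union bound: P[∪_{i=1}^{35} A_i] ≤ Σ_i P[A_i] ≤ 35·p = 35·(2/105) = 2/3.
Numerically: 2/3 ≈ 0.6666667.
Is 2/3 < 1? YES.
Since P[∪ A_i] ≤ 2/3 < 1, the complement has P[∩ A_i^c] ≥ 1 − 2/3 = 1/3 > 0, so some outcome avoids every A_i.

35·p = 2/3 ≈ 0.6666667; existence CERTIFIED by the union bound.


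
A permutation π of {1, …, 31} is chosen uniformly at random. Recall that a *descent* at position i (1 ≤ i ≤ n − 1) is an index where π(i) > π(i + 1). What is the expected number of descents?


Write X = Σ X_I over i = 1, …, 30, with X_I the indicator of one descent.
There are 30 indicators.
For each fixed i, the pair (π(i), π(i+1)) is a uniformly random ordered pair of distinct values from {1, …, 31}; by symmetry P[π(i) > π(i+1)] = 1/2.
By linearity: E[X] = 30 · (1/2) = (31 − 1) · (1/2) = 15 ≈ 15.000000.

E[X] = 15 = 15.000000.


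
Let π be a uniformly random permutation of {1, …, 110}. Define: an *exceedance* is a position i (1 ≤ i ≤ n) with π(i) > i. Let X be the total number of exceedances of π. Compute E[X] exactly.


Write X = Σ_{i=1}^{110} X_i, where X_i = 1_{π(i) > i}.
For each fixed i, π(i) is uniform over {1, …, 110} (marginal of a uniform permutation), so P[π(i) > i] = (n − i)/n. Summing: Σ_{i=1}^{110} (n − i)/n = (0 + 1 + … + 109)/110 = 110(110 − 1)/(2·110) = (110 − 1)/2.
Hence E[X] = Σ_{i=1}^{110} (110 − i)/110 = 109/2 ≈ 54.500.

E[X] = 109/2 = 54.500.


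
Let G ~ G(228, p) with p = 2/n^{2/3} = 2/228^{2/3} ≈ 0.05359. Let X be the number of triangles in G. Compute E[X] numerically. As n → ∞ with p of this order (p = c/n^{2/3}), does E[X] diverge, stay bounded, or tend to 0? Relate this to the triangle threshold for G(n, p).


Number of potential triangles: C(228, 3) = 1949476.
Each occurs with probability p³ ≈ (0.05359)³ ≈ 1.538935e-04.
By linearity: E[X] = C(228, 3)·p³ ≈ 1949476 · 1.538935e-04 ≈ 300.0117.
Since α = 2/3 < 1, p = c/n^{2/3} ≫ 1/n is above the triangle threshold p ~ 1/n. Asymptotically E[X] ~ (c³/6)·n^{3(1−α)} = (2³/6)·n^{1} → ∞; triangles are abundant w.h.p.

E[X] ≈ 300.0117; in regime p = Θ(1/n^{2/3}) E[X] diverges (above the triangle threshold p ~ 1/n).


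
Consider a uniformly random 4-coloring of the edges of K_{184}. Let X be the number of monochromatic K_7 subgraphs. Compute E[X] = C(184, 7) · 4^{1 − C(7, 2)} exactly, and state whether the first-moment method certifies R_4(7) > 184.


E[X] = C(184, 7) · 4^{1 − 21} = 1262216571096 · 4^{−20} = 1262216571096/1099511627776.
As a reduced fraction: E[X] = 157777071387/137438953472 ≈ 1.147979.
Is E[X] < 1? NO.
Since E[X] ≥ 1, the first-moment bound is inconclusive at n = 184; it does NOT by itself certify R_4(7) > 184.

E[X] = 157777071387/137438953472 ≈ 1.147979; E[X] ≥ 1; first-moment method inconclusive here.


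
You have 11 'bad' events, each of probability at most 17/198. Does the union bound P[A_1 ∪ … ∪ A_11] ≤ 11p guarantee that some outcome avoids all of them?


Union bound: P[∪_{i=1}^{11} A_i] ≤ Σ_i P[A_i] ≤ 11·p = 11·(17/198) = 17/18.
Numerically: 17/18 ≈ 0.944444.
Is 17/18 < 1? YES.
Since P[∪ A_i] ≤ 17/18 < 1, the complement has P[∩ A_i^c] ≥ 1 − 17/18 = 1/18 > 0, so some outcome avoids every A_i.

11·p = 17/18 ≈ 0.944444; existence CERTIFIED by the union bound.


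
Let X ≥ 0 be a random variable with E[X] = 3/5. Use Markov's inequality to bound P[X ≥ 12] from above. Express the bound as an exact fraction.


μ = E[X] = 3/5, a = 12.
Markov: P[X ≥ 12] ≤ μ/a = (3/5)/12 = 1/20.
Numerically: ≈ 0.0500.
(Since a = 12 > μ = 0.6000, the bound 1/20 is < 1 and informative.)

P[X ≥ 12] ≤ 1/20 ≈ 0.0500.


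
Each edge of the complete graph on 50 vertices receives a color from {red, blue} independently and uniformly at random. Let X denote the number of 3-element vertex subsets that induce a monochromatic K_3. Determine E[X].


Let X = Σ_S X_S over the C(50, 3) = 19600 subsets S of size 3, where X_S = 1 if the K_3 on S is monochromatic.
For a fixed S, the K_3 on S has C(3, 2) = 3 edges. P[all 3 edges red] = (1/2)^3, and likewise for blue, so P[monochromatic] = 2·(1/2)^3 = 2^{1 − 3} = 1/4.
By linearity of expectation: E[X] = C(50, 3) · 2^{1 − 3} = 19600 · 1/4 = 4900.
Numerically: E[X] ≈ 4900.000000.

E[X] = C(50,3)·2^(1−C(3,2)) = 4900 ≈ 4900.000000.


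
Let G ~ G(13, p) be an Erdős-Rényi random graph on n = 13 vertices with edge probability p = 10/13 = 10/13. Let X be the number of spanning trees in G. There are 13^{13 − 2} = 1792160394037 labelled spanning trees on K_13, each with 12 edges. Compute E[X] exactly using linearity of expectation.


K_13 has 13^{13 − 2} = 1792160394037 labelled spanning trees.
For each such spanning tree H, let X_H = 1 if all 12 edges of H are present in G. Then P[X_H = 1] = p^{12} = (10/13)^{12} = 1000000000000/23298085122481.
Summing the indicators: E[X] = Σ_H E[X_H] = 1792160394037 · p^{12} = 1792160394037 · 1000000000000/23298085122481 = 1000000000000/13.
Numerically: E[X] ≈ 7.69e+10.

E[X] = 1792160394037 · (10/13)^{12} = 1000000000000/13 ≈ 7.69e+10.


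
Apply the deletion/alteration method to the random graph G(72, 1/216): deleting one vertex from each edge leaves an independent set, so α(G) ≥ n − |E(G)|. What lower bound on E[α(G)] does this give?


E[|E(G)|] = C(72, 2)·p = 2556 · (1/216) = 71/6.
E[α(G)] ≥ n − E[|E(G)|] = 72 − 71/6 = 361/6.
Numerically: ≈ 60.167.
(This is only a lower bound; the true E[α(G)] may be larger.)

E[α(G)] ≥ 361/6 ≈ 60.167.


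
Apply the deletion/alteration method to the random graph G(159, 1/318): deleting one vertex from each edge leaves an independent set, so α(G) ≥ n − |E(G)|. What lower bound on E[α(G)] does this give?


E[|E(G)|] = C(159, 2)·p = 12561 · (1/318) = 79/2.
E[α(G)] ≥ n − E[|E(G)|] = 159 − 79/2 = 239/2.
Numerically: ≈ 119.5000.
(This is only a lower bound; the true E[α(G)] may be larger.)

E[α(G)] ≥ 239/2 ≈ 119.5000.


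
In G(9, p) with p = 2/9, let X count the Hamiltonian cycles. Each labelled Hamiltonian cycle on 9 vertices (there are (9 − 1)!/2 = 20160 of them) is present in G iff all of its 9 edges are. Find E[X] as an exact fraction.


K_9 has (9 − 1)!/2 = 20160 labelled Hamiltonian cycles.
For each such Hamiltonian cycle H, let X_H = 1 if all 9 edges of H are present in G. Then P[X_H = 1] = p^{9} = (2/9)^{9} = 512/387420489.
Summing the indicators: E[X] = Σ_H E[X_H] = 20160 · p^{9} = 20160 · 512/387420489 = 1146880/43046721.
Numerically: E[X] ≈ 0.0266427.

E[X] = 20160 · (2/9)^{9} = 1146880/43046721 ≈ 0.0266427.


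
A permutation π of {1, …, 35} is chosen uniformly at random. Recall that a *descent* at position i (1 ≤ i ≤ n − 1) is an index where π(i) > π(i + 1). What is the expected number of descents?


Write X = Σ X_I over i = 1, …, 34, with X_I the indicator of one descent.
There are 34 indicators.
For each fixed i, the pair (π(i), π(i+1)) is a uniformly random ordered pair of distinct values from {1, …, 35}; by symmetry P[π(i) > π(i+1)] = 1/2.
By linearity: E[X] = 34 · (1/2) = (35 − 1) · (1/2) = 17 ≈ 17.000.

E[X] = 17 = 17.000.


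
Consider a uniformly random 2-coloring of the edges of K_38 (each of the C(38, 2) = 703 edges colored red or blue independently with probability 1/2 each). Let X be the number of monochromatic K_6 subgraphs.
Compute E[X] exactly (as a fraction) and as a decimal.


Let X = Σ_S X_S over the C(38, 6) = 2760681 subsets S of size 6, where X_S = 1 if the K_6 on S is monochromatic.
For a fixed S, the K_6 on S has C(6, 2) = 15 edges. P[all 15 edges red] = (1/2)^15, and likewise for blue, so P[monochromatic] = 2·(1/2)^15 = 2^{1 − 15} = 1/16384.
By linearity of expectation: E[X] = C(38, 6) · 2^{1 − 15} = 2760681 · 1/16384 = 2760681/16384.
Numerically: E[X] ≈ 168.499.

E[X] = C(38,6)·2^(1−C(6,2)) = 2760681/16384 ≈ 168.499.


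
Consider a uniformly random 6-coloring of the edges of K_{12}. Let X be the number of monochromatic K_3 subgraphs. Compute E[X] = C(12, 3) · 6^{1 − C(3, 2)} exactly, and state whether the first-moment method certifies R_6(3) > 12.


E[X] = C(12, 3) · 6^{1 − 3} = 220 · 6^{−2} = 220/36.
As a reduced fraction: E[X] = 55/9 ≈ 6.1111.
Is E[X] < 1? NO.
Since E[X] ≥ 1, the first-moment bound is inconclusive at n = 12; it does NOT by itself certify R_6(3) > 12.

E[X] = 55/9 ≈ 6.1111; E[X] ≥ 1; first-moment method inconclusive here.


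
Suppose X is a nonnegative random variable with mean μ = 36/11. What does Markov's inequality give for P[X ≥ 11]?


μ = E[X] = 36/11, a = 11.
Markov: P[X ≥ 11] ≤ μ/a = (36/11)/11 = 36/121.
Numerically: ≈ 0.298.
(Since a = 11 > μ = 3.273, the bound 36/121 is < 1 and informative.)

P[X ≥ 11] ≤ 36/121 ≈ 0.298.


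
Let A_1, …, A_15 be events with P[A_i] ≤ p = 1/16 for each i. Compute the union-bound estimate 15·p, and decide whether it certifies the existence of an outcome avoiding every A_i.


Union bound: P[∪_{i=1}^{15} A_i] ≤ Σ_i P[A_i] ≤ 15·p = 15·(1/16) = 15/16.
Numerically: 15/16 ≈ 0.93750.
Is 15/16 < 1? YES.
Since P[∪ A_i] ≤ 15/16 < 1, the complement has P[∩ A_i^c] ≥ 1 − 15/16 = 1/16 > 0, so some outcome avoids every A_i.

15·p = 15/16 ≈ 0.93750; existence CERTIFIED by the union bound.


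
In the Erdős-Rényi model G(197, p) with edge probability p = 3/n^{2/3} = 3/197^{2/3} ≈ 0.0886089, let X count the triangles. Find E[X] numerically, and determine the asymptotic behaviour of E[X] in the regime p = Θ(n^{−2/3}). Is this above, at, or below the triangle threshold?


Number of potential triangles: C(197, 3) = 1254890.
Each occurs with probability p³ ≈ (0.0886089)³ ≈ 6.95714911e-04.
By linearity: E[X] = C(197, 3)·p³ ≈ 1254890 · 6.95714911e-04 ≈ 873.045685.
Since α = 2/3 < 1, p = c/n^{2/3} ≫ 1/n is above the triangle threshold p ~ 1/n. Asymptotically E[X] ~ (c³/6)·n^{3(1−α)} = (3³/6)·n^{1} → ∞; triangles are abundant w.h.p.

E[X] ≈ 873.045685; in regime p = Θ(1/n^{2/3}) E[X] diverges (above the triangle threshold p ~ 1/n).


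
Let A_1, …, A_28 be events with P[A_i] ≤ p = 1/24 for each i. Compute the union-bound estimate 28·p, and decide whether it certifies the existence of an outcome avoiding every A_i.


Union bound: P[∪_{i=1}^{28} A_i] ≤ Σ_i P[A_i] ≤ 28·p = 28·(1/24) = 7/6.
Numerically: 7/6 ≈ 1.16667.
Is 7/6 < 1? NO.
Since the bound 7/6 is ≥ 1, the union bound is uninformative here; it does NOT by itself certify existence.

28·p = 7/6 ≈ 1.16667; existence NOT certified by the union bound.


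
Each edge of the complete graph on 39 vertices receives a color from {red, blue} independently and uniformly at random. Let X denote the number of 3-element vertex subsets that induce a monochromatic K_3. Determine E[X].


Let X = Σ_S X_S over the C(39, 3) = 9139 subsets S of size 3, where X_S = 1 if the K_3 on S is monochromatic.
For a fixed S, the K_3 on S has C(3, 2) = 3 edges. P[all 3 edges red] = (1/2)^3, and likewise for blue, so P[monochromatic] = 2·(1/2)^3 = 2^{1 − 3} = 1/4.
By linearity: E[X] = C(39, 3) · 2^{1 − 3} = 9139 · 1/4 = 9139/4.
Numerically: E[X] ≈ 2284.7500.

E[X] = C(39,3)·2^(1−C(3,2)) = 9139/4 ≈ 2284.7500.


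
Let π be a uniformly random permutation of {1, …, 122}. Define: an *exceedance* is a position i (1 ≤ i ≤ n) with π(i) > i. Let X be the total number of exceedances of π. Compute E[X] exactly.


Write X = Σ_{i=1}^{122} X_i, where X_i = 1_{π(i) > i}.
For each fixed i, π(i) is uniform over {1, …, 122} (marginal of a uniform permutation), so P[π(i) > i] = (n − i)/n. Summing: Σ_{i=1}^{122} (n − i)/n = (0 + 1 + … + 121)/122 = 122(122 − 1)/(2·122) = (122 − 1)/2.
Hence E[X] = Σ_{i=1}^{122} (122 − i)/122 = 121/2 ≈ 60.50000.

E[X] = 121/2 = 60.50000.


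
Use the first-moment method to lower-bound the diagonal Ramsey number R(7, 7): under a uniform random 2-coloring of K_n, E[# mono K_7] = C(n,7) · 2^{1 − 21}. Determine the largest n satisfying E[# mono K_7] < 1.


We need C(n, 7) · 2^{1 − 21} < 1, i.e. C(n, 7) < 2^{21 − 1} = 1048576.
Check values of n near the boundary:
  n = 24: C(24, 7) = 346104; 346104 < 1048576? YES
  n = 25: C(25, 7) = 480700; 480700 < 1048576? YES
  n = 26: C(26, 7) = 657800; 657800 < 1048576? YES
  n = 27: C(27, 7) = 888030; 888030 < 1048576? YES
  n = 28: C(28, 7) = 1184040; 1184040 < 1048576? NO
The largest n with C(n, 7) < 1048576 is n = 27 (where E[X] = 444015/524288 ≈ 0.8469). Hence R(7, 7) > 27, i.e. R(7, 7) ≥ 28.

Largest n = 27; hence R(7, 7) > 27.


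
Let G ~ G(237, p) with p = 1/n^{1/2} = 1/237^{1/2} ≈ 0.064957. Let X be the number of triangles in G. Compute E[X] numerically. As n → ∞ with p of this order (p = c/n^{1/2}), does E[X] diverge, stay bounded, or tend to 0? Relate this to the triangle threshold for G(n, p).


Number of potential triangles: C(237, 3) = 2190670.
Each occurs with probability p³ ≈ (0.064957)³ ≈ 2.7408009e-04.
By linearity: E[X] = C(237, 3)·p³ ≈ 2190670 · 2.7408009e-04 ≈ 600.41902.
Since α = 1/2 < 1, p = c/n^{1/2} ≫ 1/n is above the triangle threshold p ~ 1/n. Asymptotically E[X] ~ (c³/6)·n^{3(1−α)} = (1³/6)·n^{1.5} → ∞; triangles are abundant w.h.p.

E[X] ≈ 600.41902; in regime p = Θ(1/n^{1/2}) E[X] diverges (above the triangle threshold p ~ 1/n).


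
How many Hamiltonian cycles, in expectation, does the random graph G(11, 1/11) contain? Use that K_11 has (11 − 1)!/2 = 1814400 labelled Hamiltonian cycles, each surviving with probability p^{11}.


K_11 has (11 − 1)!/2 = 1814400 labelled Hamiltonian cycles.
For each such Hamiltonian cycle H, let X_H = 1 if all 11 edges of H are present in G. Then P[X_H = 1] = p^{11} = (1/11)^{11} = 1/285311670611.
By linearity of expectation: E[X] = Σ_H E[X_H] = 1814400 · p^{11} = 1814400 · 1/285311670611 = 1814400/285311670611.
Numerically: E[X] ≈ 6.359e-06.

E[X] = 1814400 · (1/11)^{11} = 1814400/285311670611 ≈ 6.359e-06.


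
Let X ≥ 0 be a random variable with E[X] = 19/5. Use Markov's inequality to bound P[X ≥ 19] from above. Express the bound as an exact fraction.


μ = E[X] = 19/5, a = 19.
Markov: P[X ≥ 19] ≤ μ/a = (19/5)/19 = 1/5.
Numerically: ≈ 0.2000.
(Since a = 19 > μ = 3.8000, the bound 1/5 is < 1 and informative.)

P[X ≥ 19] ≤ 1/5 ≈ 0.2000.


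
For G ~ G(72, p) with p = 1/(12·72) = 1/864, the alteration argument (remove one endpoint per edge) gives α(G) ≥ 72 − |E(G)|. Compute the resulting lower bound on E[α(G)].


E[|E(G)|] = C(72, 2)·p = 2556 · (1/864) = 71/24.
E[α(G)] ≥ n − E[|E(G)|] = 72 − 71/24 = 1657/24.
Numerically: ≈ 69.041667.
(This is only a lower bound; the true E[α(G)] may be larger.)

E[α(G)] ≥ 1657/24 ≈ 69.041667.


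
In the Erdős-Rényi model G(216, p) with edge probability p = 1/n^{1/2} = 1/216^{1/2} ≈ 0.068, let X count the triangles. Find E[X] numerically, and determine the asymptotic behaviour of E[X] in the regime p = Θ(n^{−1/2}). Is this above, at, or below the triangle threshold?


Number of potential triangles: C(216, 3) = 1656360.
Each occurs with probability p³ ≈ (0.068)³ ≈ 3.15006e-04.
By linearity: E[X] = C(216, 3)·p³ ≈ 1656360 · 3.15006e-04 ≈ 521.764.
Since α = 1/2 < 1, p = c/n^{1/2} ≫ 1/n is above the triangle threshold p ~ 1/n. Asymptotically E[X] ~ (c³/6)·n^{3(1−α)} = (1³/6)·n^{1.5} → ∞; triangles are abundant w.h.p.

E[X] ≈ 521.764; in regime p = Θ(1/n^{1/2}) E[X] diverges (above the triangle threshold p ~ 1/n).


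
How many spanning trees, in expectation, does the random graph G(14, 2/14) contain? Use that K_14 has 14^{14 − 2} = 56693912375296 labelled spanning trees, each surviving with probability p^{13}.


K_14 has 14^{14 − 2} = 56693912375296 labelled spanning trees.
For each such spanning tree H, let X_H = 1 if all 13 edges of H are present in G. Then P[X_H = 1] = p^{13} = (1/7)^{13} = 1/96889010407.
By linearity of expectation: E[X] = Σ_H E[X_H] = 56693912375296 · p^{13} = 56693912375296 · 1/96889010407 = 4096/7.
Numerically: E[X] ≈ 585.

E[X] = 56693912375296 · (1/7)^{13} = 4096/7 ≈ 585.


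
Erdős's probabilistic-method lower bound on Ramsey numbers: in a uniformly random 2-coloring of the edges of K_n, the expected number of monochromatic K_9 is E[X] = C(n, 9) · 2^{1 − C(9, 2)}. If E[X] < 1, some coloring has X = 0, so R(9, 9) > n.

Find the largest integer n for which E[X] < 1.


We need C(n, 9) · 2^{1 − 36} < 1, i.e. C(n, 9) < 2^{36 − 1} = 34359738368.
Check values of n near the boundary:
  n = 60: C(60, 9) = 14783142660; 14783142660 < 34359738368? YES
  n = 61: C(61, 9) = 17341763505; 17341763505 < 34359738368? YES
  n = 62: C(62, 9) = 20286591270; 20286591270 < 34359738368? YES
  n = 63: C(63, 9) = 23667689815; 23667689815 < 34359738368? YES
  n = 64: C(64, 9) = 27540584512; 27540584512 < 34359738368? YES
  n = 65: C(65, 9) = 31966749880; 31966749880 < 34359738368? YES
  n = 66: C(66, 9) = 37014131440; 37014131440 < 34359738368? NO
  n = 67: C(67, 9) = 42757703560; 42757703560 < 34359738368? NO
The largest n with C(n, 9) < 34359738368 is n = 65 (where E[X] = 3995843735/4294967296 ≈ 0.9304). Hence R(9, 9) > 65, i.e. R(9, 9) ≥ 66.

Largest n = 65; hence R(9, 9) > 65.


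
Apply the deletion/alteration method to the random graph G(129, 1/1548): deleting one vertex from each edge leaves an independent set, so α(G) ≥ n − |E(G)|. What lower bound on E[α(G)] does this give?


E[|E(G)|] = C(129, 2)·p = 8256 · (1/1548) = 16/3.
E[α(G)] ≥ n − E[|E(G)|] = 129 − 16/3 = 371/3.
Numerically: ≈ 123.667.
(This is only a lower bound; the true E[α(G)] may be larger.)

E[α(G)] ≥ 371/3 ≈ 123.667.


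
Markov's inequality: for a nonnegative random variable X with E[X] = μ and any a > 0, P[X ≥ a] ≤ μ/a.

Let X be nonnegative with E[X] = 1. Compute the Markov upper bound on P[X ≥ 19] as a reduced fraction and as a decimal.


μ = E[X] = 1, a = 19.
Markov: P[X ≥ 19] ≤ μ/a = (1)/19 = 1/19.
Numerically: ≈ 0.0526.
(Since a = 19 > μ = 1.0000, the bound 1/19 is < 1 and informative.)

P[X ≥ 19] ≤ 1/19 ≈ 0.0526.


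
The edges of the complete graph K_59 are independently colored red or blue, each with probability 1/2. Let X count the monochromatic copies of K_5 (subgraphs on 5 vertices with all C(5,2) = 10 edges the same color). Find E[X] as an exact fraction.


Let X = Σ_S X_S over the C(59, 5) = 5006386 subsets S of size 5, where X_S = 1 if the K_5 on S is monochromatic.
For a fixed S, the K_5 on S has C(5, 2) = 10 edges. P[all 10 edges red] = (1/2)^10, and likewise for blue, so P[monochromatic] = 2·(1/2)^10 = 2^{1 − 10} = 1/512.
Summing: E[X] = C(59, 5) · 2^{1 − 10} = 5006386 · 1/512 = 2503193/256.
Numerically: E[X] ≈ 9778.09766.

E[X] = C(59,5)·2^(1−C(5,2)) = 2503193/256 ≈ 9778.09766.


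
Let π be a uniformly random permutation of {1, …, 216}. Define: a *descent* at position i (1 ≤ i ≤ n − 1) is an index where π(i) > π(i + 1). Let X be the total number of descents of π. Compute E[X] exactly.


Write X = Σ X_I over i = 1, …, 215, with X_I the indicator of one descent.
There are 215 indicators.
For each fixed i, the pair (π(i), π(i+1)) is a uniformly random ordered pair of distinct values from {1, …, 216}; by symmetry P[π(i) > π(i+1)] = 1/2.
By linearity: E[X] = 215 · (1/2) = (216 − 1) · (1/2) = 215/2 ≈ 107.500000.

E[X] = 215/2 = 107.500000.


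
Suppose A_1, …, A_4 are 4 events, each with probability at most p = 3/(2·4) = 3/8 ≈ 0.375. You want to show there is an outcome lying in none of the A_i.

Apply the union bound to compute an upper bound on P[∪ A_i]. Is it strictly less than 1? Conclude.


Union bound: P[∪_{i=1}^{4} A_i] ≤ Σ_i P[A_i] ≤ 4·p = 4·(3/8) = 3/2.
Numerically: 3/2 ≈ 1.500.
Is 3/2 < 1? NO.
Since the bound 3/2 is ≥ 1, the union bound is uninformative here; it does NOT by itself certify existence.

4·p = 3/2 ≈ 1.500; existence NOT certified by the union bound.


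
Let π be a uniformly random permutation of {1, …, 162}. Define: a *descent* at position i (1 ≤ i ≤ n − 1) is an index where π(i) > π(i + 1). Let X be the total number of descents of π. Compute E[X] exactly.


Write X = Σ X_I over i = 1, …, 161, with X_I the indicator of one descent.
There are 161 indicators.
For each fixed i, the pair (π(i), π(i+1)) is a uniformly random ordered pair of distinct values from {1, …, 162}; by symmetry P[π(i) > π(i+1)] = 1/2.
By linearity: E[X] = 161 · (1/2) = (162 − 1) · (1/2) = 161/2 ≈ 80.500000.

E[X] = 161/2 = 80.500000.


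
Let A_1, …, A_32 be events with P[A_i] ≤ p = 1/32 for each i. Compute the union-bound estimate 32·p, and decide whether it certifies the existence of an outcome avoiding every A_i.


Union bound: P[∪_{i=1}^{32} A_i] ≤ Σ_i P[A_i] ≤ 32·p = 32·(1/32) = 1.
Numerically: 1 ≈ 1.000000.
Is 1 < 1? NO.
Since the bound 1 is ≥ 1, the union bound is uninformative here; it does NOT by itself certify existence.

32·p = 1 ≈ 1.000000; existence NOT certified by the union bound.


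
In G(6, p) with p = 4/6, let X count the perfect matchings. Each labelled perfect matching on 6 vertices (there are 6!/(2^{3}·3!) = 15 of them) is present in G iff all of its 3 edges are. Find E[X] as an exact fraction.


K_6 has 6!/(2^{3}·3!) = 15 labelled perfect matchings.
For each such perfect matching H, let X_H = 1 if all 3 edges of H are present in G. Then P[X_H = 1] = p^{3} = (2/3)^{3} = 8/27.
By linearity: E[X] = Σ_H E[X_H] = 15 · p^{3} = 15 · 8/27 = 40/9.
Numerically: E[X] ≈ 4.44444.

E[X] = 15 · (2/3)^{3} = 40/9 ≈ 4.44444.


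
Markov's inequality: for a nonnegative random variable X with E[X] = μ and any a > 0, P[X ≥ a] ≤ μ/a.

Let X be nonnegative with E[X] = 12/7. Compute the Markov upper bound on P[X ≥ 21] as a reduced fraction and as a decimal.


μ = E[X] = 12/7, a = 21.
Markov: P[X ≥ 21] ≤ μ/a = (12/7)/21 = 4/49.
Numerically: ≈ 0.0816.
(Since a = 21 > μ = 1.7143, the bound 4/49 is < 1 and informative.)

P[X ≥ 21] ≤ 4/49 ≈ 0.0816.


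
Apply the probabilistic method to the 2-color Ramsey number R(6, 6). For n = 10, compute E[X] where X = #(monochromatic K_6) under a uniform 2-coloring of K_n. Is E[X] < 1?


E[X] = C(10, 6) · 2^{1 − 15} = 210 · 2^{−14} = 210/16384.
As a reduced fraction: E[X] = 105/8192 ≈ 0.013.
Is E[X] < 1? YES.
Since E[X] < 1, there exists a 2-coloring of K_{10} with no monochromatic K_6; hence R(6, 6) > 10.

E[X] = 105/8192 ≈ 0.013; E[X] < 1, so R(6, 6) > 10.


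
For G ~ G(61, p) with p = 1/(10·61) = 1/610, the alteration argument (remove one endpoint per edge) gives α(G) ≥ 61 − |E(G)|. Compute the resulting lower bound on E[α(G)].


E[|E(G)|] = C(61, 2)·p = 1830 · (1/610) = 3.
E[α(G)] ≥ n − E[|E(G)|] = 61 − 3 = 58.
Numerically: ≈ 58.000.
(This is only a lower bound; the true E[α(G)] may be larger.)

E[α(G)] ≥ 58 ≈ 58.000.


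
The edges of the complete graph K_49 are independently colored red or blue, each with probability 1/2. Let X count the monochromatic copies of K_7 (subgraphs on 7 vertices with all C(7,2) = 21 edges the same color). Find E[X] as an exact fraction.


Let X = Σ_S X_S over the C(49, 7) = 85900584 subsets S of size 7, where X_S = 1 if the K_7 on S is monochromatic.
For a fixed S, the K_7 on S has C(7, 2) = 21 edges. P[all 21 edges red] = (1/2)^21, and likewise for blue, so P[monochromatic] = 2·(1/2)^21 = 2^{1 − 21} = 1/1048576.
By linearity of expectation: E[X] = C(49, 7) · 2^{1 − 21} = 85900584 · 1/1048576 = 10737573/131072.
Numerically: E[X] ≈ 81.921181.

E[X] = C(49,7)·2^(1−C(7,2)) = 10737573/131072 ≈ 81.921181.


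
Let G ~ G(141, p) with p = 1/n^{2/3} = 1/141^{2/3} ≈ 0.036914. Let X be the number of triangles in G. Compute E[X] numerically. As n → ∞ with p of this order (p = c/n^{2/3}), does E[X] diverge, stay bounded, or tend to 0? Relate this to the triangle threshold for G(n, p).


Number of potential triangles: C(141, 3) = 457310.
Each occurs with probability p³ ≈ (0.036914)³ ≈ 5.0299281e-05.
By linearity: E[X] = C(141, 3)·p³ ≈ 457310 · 5.0299281e-05 ≈ 23.00236.
Since α = 2/3 < 1, p = c/n^{2/3} ≫ 1/n is above the triangle threshold p ~ 1/n. Asymptotically E[X] ~ (c³/6)·n^{3(1−α)} = (1³/6)·n^{1} → ∞; triangles are abundant w.h.p.

E[X] ≈ 23.00236; in regime p = Θ(1/n^{2/3}) E[X] diverges (above the triangle threshold p ~ 1/n).


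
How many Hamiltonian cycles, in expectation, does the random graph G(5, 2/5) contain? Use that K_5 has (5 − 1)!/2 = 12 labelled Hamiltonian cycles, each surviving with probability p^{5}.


K_5 has (5 − 1)!/2 = 12 labelled Hamiltonian cycles.
For each such Hamiltonian cycle H, let X_H = 1 if all 5 edges of H are present in G. Then P[X_H = 1] = p^{5} = (2/5)^{5} = 32/3125.
By linearity: E[X] = Σ_H E[X_H] = 12 · p^{5} = 12 · 32/3125 = 384/3125.
Numerically: E[X] ≈ 0.12288.

E[X] = 12 · (2/5)^{5} = 384/3125 ≈ 0.12288.


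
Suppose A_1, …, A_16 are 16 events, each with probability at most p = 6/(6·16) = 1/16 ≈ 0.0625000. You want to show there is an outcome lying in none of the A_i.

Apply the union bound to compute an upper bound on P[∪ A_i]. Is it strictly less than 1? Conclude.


Union bound: P[∪_{i=1}^{16} A_i] ≤ Σ_i P[A_i] ≤ 16·p = 16·(1/16) = 1.
Numerically: 1 ≈ 1.0000000.
Is 1 < 1? NO.
Since the bound 1 is ≥ 1, the union bound is uninformative here; it does NOT by itself certify existence.

16·p = 1 ≈ 1.0000000; existence NOT certified by the union bound.


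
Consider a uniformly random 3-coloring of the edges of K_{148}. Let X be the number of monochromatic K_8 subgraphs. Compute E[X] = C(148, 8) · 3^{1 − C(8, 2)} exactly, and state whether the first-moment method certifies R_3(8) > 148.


E[X] = C(148, 8) · 3^{1 − 28} = 4709614623714 · 3^{−27} = 4709614623714/7625597484987.
As a reduced fraction: E[X] = 523290513746/847288609443 ≈ 0.6176.
Is E[X] < 1? YES.
Since E[X] < 1, there exists a 3-coloring of K_{148} with no monochromatic K_8; hence R_3(8) > 148.

E[X] = 523290513746/847288609443 ≈ 0.6176; E[X] < 1, so R_3(8) > 148.


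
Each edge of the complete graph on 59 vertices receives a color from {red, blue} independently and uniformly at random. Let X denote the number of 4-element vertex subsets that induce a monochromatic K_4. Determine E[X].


Let X = Σ_S X_S over the C(59, 4) = 455126 subsets S of size 4, where X_S = 1 if the K_4 on S is monochromatic.
For a fixed S, the K_4 on S has C(4, 2) = 6 edges. P[all 6 edges red] = (1/2)^6, and likewise for blue, so P[monochromatic] = 2·(1/2)^6 = 2^{1 − 6} = 1/32.
By linearity of expectation: E[X] = C(59, 4) · 2^{1 − 6} = 455126 · 1/32 = 227563/16.
Numerically: E[X] ≈ 14222.68750.

E[X] = C(59,4)·2^(1−C(4,2)) = 227563/16 ≈ 14222.68750.


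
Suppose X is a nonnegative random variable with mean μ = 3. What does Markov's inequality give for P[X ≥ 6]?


μ = E[X] = 3, a = 6.
Markov: P[X ≥ 6] ≤ μ/a = (3)/6 = 1/2.
Numerically: ≈ 0.500000.
(Since a = 6 > μ = 3.000000, the bound 1/2 is < 1 and informative.)

P[X ≥ 6] ≤ 1/2 ≈ 0.500000.


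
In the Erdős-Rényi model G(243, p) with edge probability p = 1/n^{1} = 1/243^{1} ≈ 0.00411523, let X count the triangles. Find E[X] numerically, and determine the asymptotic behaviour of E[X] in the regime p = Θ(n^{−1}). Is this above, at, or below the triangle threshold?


Number of potential triangles: C(243, 3) = 2362041.
Each occurs with probability p³ ≈ (0.00411523)³ ≈ 6.96917194e-08.
By linearity: E[X] = C(243, 3)·p³ ≈ 2362041 · 6.96917194e-08 ≈ 0.164615.
Here α = 1, so p = 1/n is exactly at the triangle threshold p ~ 1/n. Asymptotically E[X] → c³/6 = 1³/6 = 1/6 ≈ 0.166667, a bounded constant. In this regime the triangle count is asymptotically Poisson(c³/6).

E[X] ≈ 0.164615; in regime p = Θ(1/n^{1}) E[X] stays bounded (at the triangle threshold p ~ 1/n).


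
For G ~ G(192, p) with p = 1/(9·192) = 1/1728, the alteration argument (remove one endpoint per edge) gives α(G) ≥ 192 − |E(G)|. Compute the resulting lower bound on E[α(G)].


E[|E(G)|] = C(192, 2)·p = 18336 · (1/1728) = 191/18.
E[α(G)] ≥ n − E[|E(G)|] = 192 − 191/18 = 3265/18.
Numerically: ≈ 181.389.
(This is only a lower bound; the true E[α(G)] may be larger.)

E[α(G)] ≥ 3265/18 ≈ 181.389.


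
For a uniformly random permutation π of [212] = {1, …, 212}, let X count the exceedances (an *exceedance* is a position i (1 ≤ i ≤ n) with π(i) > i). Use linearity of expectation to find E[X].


Write X = Σ_{i=1}^{212} X_i, where X_i = 1_{π(i) > i}.
For each fixed i, π(i) is uniform over {1, …, 212} (marginal of a uniform permutation), so P[π(i) > i] = (n − i)/n. Summing: Σ_{i=1}^{212} (n − i)/n = (0 + 1 + … + 211)/212 = 212(212 − 1)/(2·212) = (212 − 1)/2.
Hence E[X] = Σ_{i=1}^{212} (212 − i)/212 = 211/2 ≈ 105.500.

E[X] = 211/2 = 105.500.


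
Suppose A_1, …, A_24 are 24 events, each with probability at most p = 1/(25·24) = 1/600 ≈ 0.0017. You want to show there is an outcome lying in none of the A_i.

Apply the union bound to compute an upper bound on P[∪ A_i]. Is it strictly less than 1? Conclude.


Union bound: P[∪_{i=1}^{24} A_i] ≤ Σ_i P[A_i] ≤ 24·p = 24·(1/600) = 1/25.
Numerically: 1/25 ≈ 0.0400.
Is 1/25 < 1? YES.
Since P[∪ A_i] ≤ 1/25 < 1, the complement has P[∩ A_i^c] ≥ 1 − 1/25 = 24/25 > 0, so some outcome avoids every A_i.

24·p = 1/25 ≈ 0.0400; existence CERTIFIED by the union bound.


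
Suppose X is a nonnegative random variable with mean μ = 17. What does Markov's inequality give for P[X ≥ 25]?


μ = E[X] = 17, a = 25.
Markov: P[X ≥ 25] ≤ μ/a = (17)/25 = 17/25.
Numerically: ≈ 0.680.
(Since a = 25 > μ = 17.000, the bound 17/25 is < 1 and informative.)

P[X ≥ 25] ≤ 17/25 ≈ 0.680.


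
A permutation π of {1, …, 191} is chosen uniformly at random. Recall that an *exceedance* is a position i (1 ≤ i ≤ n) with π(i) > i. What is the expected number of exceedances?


Write X = Σ_{i=1}^{191} X_i, where X_i = 1_{π(i) > i}.
For each fixed i, π(i) is uniform over {1, …, 191} (marginal of a uniform permutation), so P[π(i) > i] = (n − i)/n. Summing: Σ_{i=1}^{191} (n − i)/n = (0 + 1 + … + 190)/191 = 191(191 − 1)/(2·191) = (191 − 1)/2.
Hence E[X] = Σ_{i=1}^{191} (191 − i)/191 = 95 ≈ 95.000000.

E[X] = 95 = 95.000000.


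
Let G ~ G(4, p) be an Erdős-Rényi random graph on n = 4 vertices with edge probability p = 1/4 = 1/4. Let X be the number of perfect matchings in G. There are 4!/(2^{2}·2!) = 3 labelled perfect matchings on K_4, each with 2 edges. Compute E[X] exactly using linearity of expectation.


K_4 has 4!/(2^{2}·2!) = 3 labelled perfect matchings.
For each such perfect matching H, let X_H = 1 if all 2 edges of H are present in G. Then P[X_H = 1] = p^{2} = (1/4)^{2} = 1/16.
Summing the indicators: E[X] = Σ_H E[X_H] = 3 · p^{2} = 3 · 1/16 = 3/16.
Numerically: E[X] ≈ 0.1875.

E[X] = 3 · (1/4)^{2} = 3/16 ≈ 0.1875.


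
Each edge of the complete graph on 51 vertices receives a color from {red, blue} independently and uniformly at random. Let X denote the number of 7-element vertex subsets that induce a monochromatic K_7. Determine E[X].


Let X = Σ_S X_S over the C(51, 7) = 115775100 subsets S of size 7, where X_S = 1 if the K_7 on S is monochromatic.
For a fixed S, the K_7 on S has C(7, 2) = 21 edges. P[all 21 edges red] = (1/2)^21, and likewise for blue, so P[monochromatic] = 2·(1/2)^21 = 2^{1 − 21} = 1/1048576.
By linearity of expectation: E[X] = C(51, 7) · 2^{1 − 21} = 115775100 · 1/1048576 = 28943775/262144.
Numerically: E[X] ≈ 110.41174.

E[X] = C(51,7)·2^(1−C(7,2)) = 28943775/262144 ≈ 110.41174.


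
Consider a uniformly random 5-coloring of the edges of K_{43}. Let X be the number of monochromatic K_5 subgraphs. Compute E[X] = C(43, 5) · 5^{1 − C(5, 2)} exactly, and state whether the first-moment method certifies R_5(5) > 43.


E[X] = C(43, 5) · 5^{1 − 10} = 962598 · 5^{−9} = 962598/1953125.
As a reduced fraction: E[X] = 962598/1953125 ≈ 0.49285.
Is E[X] < 1? YES.
Since E[X] < 1, there exists a 5-coloring of K_{43} with no monochromatic K_5; hence R_5(5) > 43.

E[X] = 962598/1953125 ≈ 0.49285; E[X] < 1, so R_5(5) > 43.


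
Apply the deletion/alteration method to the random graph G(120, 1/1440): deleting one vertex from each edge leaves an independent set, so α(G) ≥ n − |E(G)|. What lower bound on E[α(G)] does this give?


E[|E(G)|] = C(120, 2)·p = 7140 · (1/1440) = 119/24.
E[α(G)] ≥ n − E[|E(G)|] = 120 − 119/24 = 2761/24.
Numerically: ≈ 115.04167.
(This is only a lower bound; the true E[α(G)] may be larger.)

E[α(G)] ≥ 2761/24 ≈ 115.04167.


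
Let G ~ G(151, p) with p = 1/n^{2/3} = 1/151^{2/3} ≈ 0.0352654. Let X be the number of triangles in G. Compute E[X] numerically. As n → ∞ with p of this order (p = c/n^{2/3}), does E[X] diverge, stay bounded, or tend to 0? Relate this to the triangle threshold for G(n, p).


Number of potential triangles: C(151, 3) = 562475.
Each occurs with probability p³ ≈ (0.0352654)³ ≈ 4.38577255e-05.
By linearity: E[X] = C(151, 3)·p³ ≈ 562475 · 4.38577255e-05 ≈ 24.668874.
Since α = 2/3 < 1, p = c/n^{2/3} ≫ 1/n is above the triangle threshold p ~ 1/n. Asymptotically E[X] ~ (c³/6)·n^{3(1−α)} = (1³/6)·n^{1} → ∞; triangles are abundant w.h.p.

E[X] ≈ 24.668874; in regime p = Θ(1/n^{2/3}) E[X] diverges (above the triangle threshold p ~ 1/n).


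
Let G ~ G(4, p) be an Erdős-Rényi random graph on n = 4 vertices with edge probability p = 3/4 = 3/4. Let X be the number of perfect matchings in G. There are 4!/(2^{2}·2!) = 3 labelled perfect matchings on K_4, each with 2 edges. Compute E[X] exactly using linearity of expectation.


K_4 has 4!/(2^{2}·2!) = 3 labelled perfect matchings.
For each such perfect matching H, let X_H = 1 if all 2 edges of H are present in G. Then P[X_H = 1] = p^{2} = (3/4)^{2} = 9/16.
Summing the indicators: E[X] = Σ_H E[X_H] = 3 · p^{2} = 3 · 9/16 = 27/16.
Numerically: E[X] ≈ 1.6875.

E[X] = 3 · (3/4)^{2} = 27/16 ≈ 1.6875.


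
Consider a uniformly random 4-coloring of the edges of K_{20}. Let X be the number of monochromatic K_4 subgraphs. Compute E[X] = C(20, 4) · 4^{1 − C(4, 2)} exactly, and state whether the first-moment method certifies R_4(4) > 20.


E[X] = C(20, 4) · 4^{1 − 6} = 4845 · 4^{−5} = 4845/1024.
As a reduced fraction: E[X] = 4845/1024 ≈ 4.731.
Is E[X] < 1? NO.
Since E[X] ≥ 1, the first-moment bound is inconclusive at n = 20; it does NOT by itself certify R_4(4) > 20.

E[X] = 4845/1024 ≈ 4.731; E[X] ≥ 1; first-moment method inconclusive here.


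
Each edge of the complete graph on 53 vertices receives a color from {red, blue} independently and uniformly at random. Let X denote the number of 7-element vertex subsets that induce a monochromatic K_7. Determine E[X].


Let X = Σ_S X_S over the C(53, 7) = 154143080 subsets S of size 7, where X_S = 1 if the K_7 on S is monochromatic.
For a fixed S, the K_7 on S has C(7, 2) = 21 edges. P[all 21 edges red] = (1/2)^21, and likewise for blue, so P[monochromatic] = 2·(1/2)^21 = 2^{1 − 21} = 1/1048576.
By linearity: E[X] = C(53, 7) · 2^{1 − 21} = 154143080 · 1/1048576 = 19267885/131072.
Numerically: E[X] ≈ 147.00230.

E[X] = C(53,7)·2^(1−C(7,2)) = 19267885/131072 ≈ 147.00230.
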